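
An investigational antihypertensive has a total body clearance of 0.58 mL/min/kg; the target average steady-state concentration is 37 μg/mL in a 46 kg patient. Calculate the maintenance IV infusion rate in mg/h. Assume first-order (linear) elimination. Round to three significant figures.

59.2 mg/h

CL = 0.58 mL/min/kg × 46 kg = 26.68 mL/min = 26.68 × 60/1000 = 1.601 L/h
Infusion rate = CL · Css = 1.601 L/h × 37 mg/L = 59.24 mg/h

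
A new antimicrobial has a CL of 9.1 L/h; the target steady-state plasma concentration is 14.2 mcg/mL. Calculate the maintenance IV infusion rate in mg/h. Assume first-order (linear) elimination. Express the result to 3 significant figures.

129 mg/h

Infusion rate = CL · Css = 9.100 L/h × 14.2 mg/L = 129.2 mg/h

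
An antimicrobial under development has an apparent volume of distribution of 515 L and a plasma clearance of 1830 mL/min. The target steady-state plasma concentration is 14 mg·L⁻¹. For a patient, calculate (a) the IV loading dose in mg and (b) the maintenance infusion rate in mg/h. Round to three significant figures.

(a) 7210 mg; (b) 1540 mg/h

Loading dose = Vd × C = 515.0 × 14 = 7210 mg
CL = 1830 mL/min × 60/1000 = 109.8 L/h
Infusion rate = 109.8 L/h × 14 mg/L = 1537 mg/h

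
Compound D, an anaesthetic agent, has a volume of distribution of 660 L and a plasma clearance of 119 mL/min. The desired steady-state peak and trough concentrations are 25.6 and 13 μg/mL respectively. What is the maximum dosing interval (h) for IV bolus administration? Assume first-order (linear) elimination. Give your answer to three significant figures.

62.6 h

CL = 119 mL/min × 60/1000 = 7.140 L/h
k = CL / Vd = 7.140 / 660.0 = 0.01082 h⁻¹
Between IV bolus doses, concentration decays as C = C₀·e^(−kτ), so C_peak/C_trough = e^(kτ).
τ_max = ln(C_peak/C_trough) / k = ln(25.6/13) / 0.01082 = 0.6776 / 0.01082 = 62.62 h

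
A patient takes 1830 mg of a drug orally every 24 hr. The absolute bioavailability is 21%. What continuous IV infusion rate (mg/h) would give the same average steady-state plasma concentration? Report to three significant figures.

Equivalent systemic input: infusion rate = F·D/τ.
Rate = 0.21 × 1830 / 24 = 16.01 mg/h

16.0 mg/h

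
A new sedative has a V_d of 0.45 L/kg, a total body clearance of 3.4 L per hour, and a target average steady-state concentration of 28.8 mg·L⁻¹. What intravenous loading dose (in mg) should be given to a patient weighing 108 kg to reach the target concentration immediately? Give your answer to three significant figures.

1400 mg

Total Vd = 0.45 × 108 = 48.60 L
LD = Vd × C = 48.60 × 28.80 = 1400 mg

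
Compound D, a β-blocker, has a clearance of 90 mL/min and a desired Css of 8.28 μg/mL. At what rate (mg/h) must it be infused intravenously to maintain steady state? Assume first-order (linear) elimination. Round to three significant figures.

44.7 mg/h

CL = 90 mL/min × 60/1000 = 5.400 L/h
Infusion rate = CL · Css = 5.400 L/h × 8.28 mg/L = 44.71 mg/h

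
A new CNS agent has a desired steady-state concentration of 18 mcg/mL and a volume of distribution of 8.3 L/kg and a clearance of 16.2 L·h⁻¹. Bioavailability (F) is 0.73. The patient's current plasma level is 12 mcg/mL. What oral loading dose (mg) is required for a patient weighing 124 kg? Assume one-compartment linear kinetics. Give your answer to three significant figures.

Vd = 8.3 L/kg × 124 kg = 1029 L
Concentration deficit ΔC = 18 − 12 = 6.000 mg/L
LD = Vd × ΔC / F = 1029 × 6.000 / 0.73 = 8458 mg

8460 mg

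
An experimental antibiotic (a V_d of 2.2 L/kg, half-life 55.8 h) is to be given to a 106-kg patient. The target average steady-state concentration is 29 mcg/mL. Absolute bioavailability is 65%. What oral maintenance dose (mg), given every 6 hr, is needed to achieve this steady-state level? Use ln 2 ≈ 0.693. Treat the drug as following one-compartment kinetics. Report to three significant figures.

Vd(total) = 106 kg × 2.2 L/kg = 233.2 L
CL = 0.693 × Vd / t½ = 0.693 × 233.2 / 55.8 = 2.896 L/h
D = CL × Css × τ / F = 2.896 × 29 × 6 / 0.65 = 775.2 mg

775 mg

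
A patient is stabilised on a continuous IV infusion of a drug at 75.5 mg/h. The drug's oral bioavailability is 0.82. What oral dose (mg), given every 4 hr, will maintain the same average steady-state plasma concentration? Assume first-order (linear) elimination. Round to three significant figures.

368 mg

To maintain the same Css, the systemic dosing rate must be unchanged: F·D/τ = infusion rate.
D = rate × τ / F = 75.5 × 4 / 0.82 = 368.3 mg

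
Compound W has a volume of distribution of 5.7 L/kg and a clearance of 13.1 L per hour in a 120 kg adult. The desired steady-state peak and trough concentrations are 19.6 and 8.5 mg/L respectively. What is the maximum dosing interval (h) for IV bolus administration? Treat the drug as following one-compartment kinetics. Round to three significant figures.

Vd(total) = 120 kg × 5.7 L/kg = 684.0 L
k = CL / Vd = 13.10 / 684.0 = 0.01915 h⁻¹
Between IV bolus doses, concentration decays as C = C₀·e^(−kτ), so C_peak/C_trough = e^(kτ).
τ_max = ln(C_peak/C_trough) / k = ln(19.6/8.5) / 0.01915 = 0.8355 / 0.01915 = 43.63 h

43.6 h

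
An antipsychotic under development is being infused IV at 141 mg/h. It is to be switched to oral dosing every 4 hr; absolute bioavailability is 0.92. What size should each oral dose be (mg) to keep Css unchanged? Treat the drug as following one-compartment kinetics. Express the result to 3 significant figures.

To maintain the same Css, the systemic dosing rate must be unchanged: F·D/τ = infusion rate.
D = rate × τ / F = 141 × 4 / 0.92 = 613.0 mg

613 mg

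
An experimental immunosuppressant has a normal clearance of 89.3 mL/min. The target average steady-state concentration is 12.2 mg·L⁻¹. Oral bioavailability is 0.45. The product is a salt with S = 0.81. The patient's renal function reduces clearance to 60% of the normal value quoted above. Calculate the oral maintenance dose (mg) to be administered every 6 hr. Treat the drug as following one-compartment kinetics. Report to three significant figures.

646 mg

CL = 89.3 mL/min × 60/1000 = 5.358 L/h
Patient clearance = 0.6 × 5.358 = 3.215 L/h
At steady state, dose per interval replaces the amount cleared in that interval: F·S·D/τ = CL·Css.
D = CL × Css × τ / F / S = 3.215 × 12.2 × 6 / 0.45 / 0.81 = 645.6 mg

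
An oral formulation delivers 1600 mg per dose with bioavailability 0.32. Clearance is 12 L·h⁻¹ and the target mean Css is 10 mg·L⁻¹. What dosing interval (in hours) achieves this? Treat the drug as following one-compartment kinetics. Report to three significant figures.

F·D/τ = CL·Css → τ = F·D / (CL·Css).
τ = 0.32 × 1600 / (12 × 10) = 4.267 h

4.27 h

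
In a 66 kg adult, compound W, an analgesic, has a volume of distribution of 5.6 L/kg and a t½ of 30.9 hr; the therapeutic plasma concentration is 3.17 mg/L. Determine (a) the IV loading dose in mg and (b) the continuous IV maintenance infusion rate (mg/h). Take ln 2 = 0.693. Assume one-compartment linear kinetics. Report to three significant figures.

(a) 1170 mg; (b) 26.3 mg/h

Total Vd = 5.6 × 66 = 369.6 L
LD = Vd × C = 369.6 × 3.17 = 1172 mg
CL = 0.693 × Vd / t½ = 0.693 × 369.6 / 30.9 = 8.289 L/h
Infusion rate = CL × Css = 8.289 × 3.17 = 26.28 mg/h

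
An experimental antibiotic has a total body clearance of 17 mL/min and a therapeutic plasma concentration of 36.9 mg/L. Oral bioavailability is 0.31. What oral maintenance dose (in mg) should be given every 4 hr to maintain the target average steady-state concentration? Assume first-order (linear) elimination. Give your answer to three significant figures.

CL = 17 mL/min = 17 × 0.06 = 1.020 L/h
At steady state, dose per interval replaces the amount cleared in that interval: F·D/τ = CL·Css.
D = CL × Css × τ / F = 1.020 × 36.9 × 4 / 0.31 = 485.7 mg

486 mg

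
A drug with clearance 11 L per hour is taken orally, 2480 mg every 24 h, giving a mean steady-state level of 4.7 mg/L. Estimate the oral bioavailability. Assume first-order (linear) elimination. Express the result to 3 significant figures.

0.500

F·D/τ = CL·Css at steady state → F = CL·Css·τ / D.
F = 11 × 4.7 × 24 / 2480 = 0.500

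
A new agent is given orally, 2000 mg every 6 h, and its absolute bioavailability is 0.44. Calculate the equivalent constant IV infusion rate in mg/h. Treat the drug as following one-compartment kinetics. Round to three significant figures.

147 mg/h

Equivalent systemic input: infusion rate = F·D/τ.
Rate = 0.44 × 2000 / 6 = 146.7 mg/h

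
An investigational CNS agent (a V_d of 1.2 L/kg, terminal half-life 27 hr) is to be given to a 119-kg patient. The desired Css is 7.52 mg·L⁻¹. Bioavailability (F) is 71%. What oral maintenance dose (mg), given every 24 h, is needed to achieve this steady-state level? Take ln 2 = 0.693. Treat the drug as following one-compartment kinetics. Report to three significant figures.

932 mg

Total Vd = 1.2 × 119 = 142.8 L
CL = ln 2 · Vd / t½ = 0.693 × 142.8 / 27 = 3.665 L/h
D = CL × Css × τ / F = 3.665 × 7.52 × 24 / 0.71 = 931.6 mg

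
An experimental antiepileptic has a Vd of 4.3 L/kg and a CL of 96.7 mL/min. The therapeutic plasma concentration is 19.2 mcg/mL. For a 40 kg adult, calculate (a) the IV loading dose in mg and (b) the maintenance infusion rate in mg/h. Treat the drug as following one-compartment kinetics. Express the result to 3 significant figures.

Vd(total) = 40 kg × 4.3 L/kg = 172.0 L
Loading dose = Vd × C = 172.0 × 19.2 = 3302 mg
Convert clearance: 96.7 mL/min × 60 min/h ÷ 1000 mL/L = 5.802 L/h
Maintenance: replace elimination → rate = CL × Css = 5.802 × 19.2 = 111.4 mg/h

(a) 3300 mg; (b) 111 mg/h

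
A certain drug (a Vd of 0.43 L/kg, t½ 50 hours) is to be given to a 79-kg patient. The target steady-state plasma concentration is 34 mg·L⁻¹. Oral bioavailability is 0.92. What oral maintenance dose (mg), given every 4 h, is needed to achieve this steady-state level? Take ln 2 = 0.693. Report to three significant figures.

69.6 mg

Vd = 0.43 L/kg × 79 kg = 33.97 L
CL = ln 2 · Vd / t½ = 0.693 × 33.97 / 50 = 0.4708 L/h
D = CL × Css × τ / F = 0.4708 × 34 × 4 / 0.92 = 69.60 mg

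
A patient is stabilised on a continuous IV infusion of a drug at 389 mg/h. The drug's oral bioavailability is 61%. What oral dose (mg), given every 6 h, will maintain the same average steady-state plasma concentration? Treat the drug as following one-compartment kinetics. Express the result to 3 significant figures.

To maintain the same Css, the systemic dosing rate must be unchanged: F·D/τ = infusion rate.
D = rate × τ / F = 389 × 6 / 0.61 = 3826 mg

3830 mg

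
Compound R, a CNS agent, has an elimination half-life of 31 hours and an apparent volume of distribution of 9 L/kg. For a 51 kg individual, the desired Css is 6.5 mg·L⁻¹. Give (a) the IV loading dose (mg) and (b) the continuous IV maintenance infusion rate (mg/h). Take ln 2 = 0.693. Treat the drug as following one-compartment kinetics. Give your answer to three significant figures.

(a) 2980 mg; (b) 66.7 mg/h

Total Vd = 9 × 51 = 459.0 L
LD = Vd × C = 459.0 × 6.5 = 2984 mg
CL = 0.693 × Vd / t½ = 0.693 × 459.0 / 31 = 10.26 L/h
Infusion rate = CL × Css = 10.26 × 6.5 = 66.69 mg/h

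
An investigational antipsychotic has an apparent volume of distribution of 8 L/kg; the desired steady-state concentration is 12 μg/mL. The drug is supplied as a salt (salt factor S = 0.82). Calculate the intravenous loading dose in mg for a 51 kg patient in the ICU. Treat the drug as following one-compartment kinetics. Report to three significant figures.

5970 mg

Vd(total) = 51 kg × 8 L/kg = 408.0 L
LD = Vd × C / S = 408.0 × 12.00 / 0.82 = 5971 mg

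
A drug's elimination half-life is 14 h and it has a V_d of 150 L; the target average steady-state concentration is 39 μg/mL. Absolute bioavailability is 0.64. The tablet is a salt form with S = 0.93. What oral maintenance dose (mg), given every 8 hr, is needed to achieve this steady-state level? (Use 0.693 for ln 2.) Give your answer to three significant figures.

3890 mg

CL = ln 2 · Vd / t½ = 0.693 × 150.0 / 14 = 7.425 L/h
D = CL × Css × τ / F / S = 7.425 × 39 × 8 / 0.64 / 0.93 = 3892 mg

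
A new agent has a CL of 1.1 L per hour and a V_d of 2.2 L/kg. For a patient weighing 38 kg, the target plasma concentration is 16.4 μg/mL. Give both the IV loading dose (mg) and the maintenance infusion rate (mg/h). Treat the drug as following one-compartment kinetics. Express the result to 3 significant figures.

Vd = 2.2 L/kg × 38 kg = 83.60 L
LD = Vd · C_target = 83.60 × 16.4 = 1371 mg
Maintenance infusion rate = CL × Css = 1.100 × 16.4 = 18.04 mg/h

(a) 1370 mg; (b) 18.0 mg/h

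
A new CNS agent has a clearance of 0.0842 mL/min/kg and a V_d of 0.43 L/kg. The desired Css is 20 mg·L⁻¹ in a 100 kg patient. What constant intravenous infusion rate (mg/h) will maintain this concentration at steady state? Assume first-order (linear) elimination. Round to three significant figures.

10.1 mg/h

CL = 0.0842 mL/min/kg × 100 kg = 8.420 mL/min = 8.420 × 60/1000 = 0.5052 L/h
Maintenance depends on clearance, not Vd — rate in must match rate out.
R₀ = 0.5052 × 20 = 10.10 mg/h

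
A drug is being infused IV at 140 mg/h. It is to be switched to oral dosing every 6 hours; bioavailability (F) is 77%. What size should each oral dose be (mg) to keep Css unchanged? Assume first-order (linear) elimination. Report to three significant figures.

To maintain the same Css, the systemic dosing rate must be unchanged: F·D/τ = infusion rate.
D = rate × τ / F = 140 × 6 / 0.77 = 1091 mg

1090 mg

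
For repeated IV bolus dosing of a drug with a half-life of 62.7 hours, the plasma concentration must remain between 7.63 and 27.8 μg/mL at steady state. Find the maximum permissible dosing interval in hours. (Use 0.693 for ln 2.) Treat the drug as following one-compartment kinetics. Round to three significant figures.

117 h

k = 0.693 / t½ = 0.693 / 62.7 = 0.01105 h⁻¹
Between IV bolus doses, concentration decays as C = C₀·e^(−kτ), so C_peak/C_trough = e^(kτ).
τ_max = ln(C_peak/C_trough) / k = ln(27.8/7.63) / 0.01105 = 1.293 / 0.01105 = 117.0 h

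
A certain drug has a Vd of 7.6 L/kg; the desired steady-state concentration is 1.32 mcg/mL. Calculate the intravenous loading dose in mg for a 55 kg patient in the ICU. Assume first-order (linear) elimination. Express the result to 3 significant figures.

Vd(total) = 55 kg × 7.6 L/kg = 418.0 L
LD = Vd × C = 418.0 × 1.320 = 551.8 mg

552 mg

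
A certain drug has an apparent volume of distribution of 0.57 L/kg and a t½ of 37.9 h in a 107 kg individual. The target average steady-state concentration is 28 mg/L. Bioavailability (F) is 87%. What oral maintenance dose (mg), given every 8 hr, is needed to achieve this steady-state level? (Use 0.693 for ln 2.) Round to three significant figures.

Vd(total) = 107 kg × 0.57 L/kg = 60.99 L
k = 0.693/37.9 = 0.01828 h⁻¹, so CL = k·Vd = 0.01828 × 60.99 = 1.115 L/h
D = CL × Css × τ / F = 1.115 × 28 × 8 / 0.87 = 287.1 mg

287 mg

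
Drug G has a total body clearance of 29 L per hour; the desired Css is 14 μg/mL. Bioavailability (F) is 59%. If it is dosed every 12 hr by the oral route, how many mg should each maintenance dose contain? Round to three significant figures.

8260 mg

D = CL × Css × τ / F = 29.00 × 14 × 12 / 0.59 = 8258 mg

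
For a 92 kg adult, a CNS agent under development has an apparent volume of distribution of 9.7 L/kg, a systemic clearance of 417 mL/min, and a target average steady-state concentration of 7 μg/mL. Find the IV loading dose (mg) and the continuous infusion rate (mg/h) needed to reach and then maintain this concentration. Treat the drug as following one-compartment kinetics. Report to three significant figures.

Vd(total) = 92 kg × 9.7 L/kg = 892.4 L
LD = Vd · C_target = 892.4 × 7 = 6247 mg
Convert clearance: 417 mL/min × 60 min/h ÷ 1000 mL/L = 25.02 L/h
Infusion rate = 25.02 L/h × 7 mg/L = 175.1 mg/h

(a) 6250 mg; (b) 175 mg/h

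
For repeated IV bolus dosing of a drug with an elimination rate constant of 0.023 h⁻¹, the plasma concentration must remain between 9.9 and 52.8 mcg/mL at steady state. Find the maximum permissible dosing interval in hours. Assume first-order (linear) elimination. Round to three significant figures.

Between IV bolus doses, concentration decays as C = C₀·e^(−kτ), so C_peak/C_trough = e^(kτ).
τ_max = ln(C_peak/C_trough) / k = ln(52.8/9.9) / 0.02300 = 1.674 / 0.02300 = 72.78 h

72.8 h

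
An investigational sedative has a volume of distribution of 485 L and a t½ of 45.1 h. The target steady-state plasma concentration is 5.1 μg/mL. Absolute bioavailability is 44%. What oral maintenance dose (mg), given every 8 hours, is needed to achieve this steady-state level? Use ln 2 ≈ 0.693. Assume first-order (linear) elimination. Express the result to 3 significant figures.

CL = 0.693 × Vd / t½ = 0.693 × 485.0 / 45.1 = 7.452 L/h
D = CL × Css × τ / F = 7.452 × 5.1 × 8 / 0.44 = 691.0 mg

691 mg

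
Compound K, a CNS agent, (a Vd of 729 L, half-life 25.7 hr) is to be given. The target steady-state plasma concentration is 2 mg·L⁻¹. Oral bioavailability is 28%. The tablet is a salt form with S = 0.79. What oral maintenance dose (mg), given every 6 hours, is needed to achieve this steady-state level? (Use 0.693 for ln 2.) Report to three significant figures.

CL = ln 2 · Vd / t½ = 0.693 × 729.0 / 25.7 = 19.66 L/h
D = CL × Css × τ / F / S = 19.66 × 2 × 6 / 0.28 / 0.79 = 1067 mg

1070 mg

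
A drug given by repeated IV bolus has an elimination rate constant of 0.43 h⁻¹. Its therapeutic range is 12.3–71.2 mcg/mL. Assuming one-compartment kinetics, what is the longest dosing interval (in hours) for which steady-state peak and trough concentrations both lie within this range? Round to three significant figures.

4.08 h

Between IV bolus doses, concentration decays as C = C₀·e^(−kτ), so C_peak/C_trough = e^(kτ).
τ_max = ln(C_peak/C_trough) / k = ln(71.2/12.3) / 0.4300 = 1.756 / 0.4300 = 4.084 h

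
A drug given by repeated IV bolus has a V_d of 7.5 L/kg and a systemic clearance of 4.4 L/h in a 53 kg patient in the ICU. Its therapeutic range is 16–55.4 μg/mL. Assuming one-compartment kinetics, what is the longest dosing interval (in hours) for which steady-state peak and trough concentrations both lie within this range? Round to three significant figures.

Vd = 7.5 L/kg × 53 kg = 397.5 L
k = CL / Vd = 4.400 / 397.5 = 0.01107 h⁻¹
Between IV bolus doses, concentration decays as C = C₀·e^(−kτ), so C_peak/C_trough = e^(kτ).
τ_max = ln(C_peak/C_trough) / k = ln(55.4/16) / 0.01107 = 1.242 / 0.01107 = 112.2 h

112 h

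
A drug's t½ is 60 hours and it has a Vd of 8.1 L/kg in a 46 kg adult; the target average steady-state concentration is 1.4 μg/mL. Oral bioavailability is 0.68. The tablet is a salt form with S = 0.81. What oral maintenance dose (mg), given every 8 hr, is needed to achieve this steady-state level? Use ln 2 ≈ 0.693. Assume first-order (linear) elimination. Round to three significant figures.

87.5 mg

Total Vd = 8.1 × 46 = 372.6 L
CL = ln 2 · Vd / t½ = 0.693 × 372.6 / 60 = 4.304 L/h
D = CL × Css × τ / F / S = 4.304 × 1.4 × 8 / 0.68 / 0.81 = 87.52 mg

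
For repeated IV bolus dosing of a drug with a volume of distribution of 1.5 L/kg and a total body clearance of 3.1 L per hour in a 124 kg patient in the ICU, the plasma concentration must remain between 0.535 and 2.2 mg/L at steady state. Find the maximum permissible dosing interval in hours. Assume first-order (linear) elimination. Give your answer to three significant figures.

84.8 h

Vd = 1.5 L/kg × 124 kg = 186.0 L
k = CL / Vd = 3.100 / 186.0 = 0.01667 h⁻¹
Between IV bolus doses, concentration decays as C = C₀·e^(−kτ), so C_peak/C_trough = e^(kτ).
τ_max = ln(C_peak/C_trough) / k = ln(2.2/0.535) / 0.01667 = 1.414 / 0.01667 = 84.82 h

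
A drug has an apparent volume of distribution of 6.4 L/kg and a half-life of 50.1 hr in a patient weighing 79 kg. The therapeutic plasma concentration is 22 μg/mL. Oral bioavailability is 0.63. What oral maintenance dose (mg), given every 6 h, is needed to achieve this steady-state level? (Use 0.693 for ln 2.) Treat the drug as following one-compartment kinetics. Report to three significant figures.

Total Vd = 6.4 × 79 = 505.6 L
CL = ln 2 · Vd / t½ = 0.693 × 505.6 / 50.1 = 6.994 L/h
D = CL × Css × τ / F = 6.994 × 22 × 6 / 0.63 = 1465 mg

1470 mg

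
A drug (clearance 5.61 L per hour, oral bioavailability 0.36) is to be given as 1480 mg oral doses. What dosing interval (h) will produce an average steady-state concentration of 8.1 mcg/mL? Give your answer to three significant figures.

11.7 h

F·D/τ = CL·Css → τ = F·D / (CL·Css).
τ = 0.36 × 1480 / (5.61 × 8.1) = 11.73 h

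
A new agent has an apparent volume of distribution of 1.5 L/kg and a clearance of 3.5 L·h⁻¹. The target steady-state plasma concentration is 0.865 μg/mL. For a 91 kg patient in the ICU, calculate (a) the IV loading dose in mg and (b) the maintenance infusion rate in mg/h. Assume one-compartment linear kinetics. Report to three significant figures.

Total Vd = 1.5 × 91 = 136.5 L
LD = Vd · C_target = 136.5 × 0.865 = 118.1 mg
Infusion rate = 3.500 L/h × 0.865 mg/L = 3.028 mg/h

(a) 118 mg; (b) 3.03 mg/h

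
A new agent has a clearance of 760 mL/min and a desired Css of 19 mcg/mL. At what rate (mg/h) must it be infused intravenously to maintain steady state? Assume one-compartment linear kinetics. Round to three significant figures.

CL = 760 mL/min × 60/1000 = 45.60 L/h
At steady state, infusion rate equals elimination rate: rate in = CL × Css.
R₀ = 45.60 × 19 = 866.4 mg/h

866 mg/h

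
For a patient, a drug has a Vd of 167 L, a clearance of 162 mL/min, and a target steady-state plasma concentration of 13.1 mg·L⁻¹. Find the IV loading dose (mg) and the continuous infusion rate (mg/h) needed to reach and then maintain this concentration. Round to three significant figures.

(a) 2190 mg; (b) 127 mg/h

Loading dose = Vd × C = 167.0 × 13.1 = 2188 mg
Convert clearance: 162 mL/min × 60 min/h ÷ 1000 mL/L = 9.720 L/h
Infusion rate = 9.720 L/h × 13.1 mg/L = 127.3 mg/h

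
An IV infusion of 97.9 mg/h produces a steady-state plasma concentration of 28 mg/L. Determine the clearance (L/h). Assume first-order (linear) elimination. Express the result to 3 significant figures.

3.50 L/h

At steady state, infusion rate = CL × Css, so CL = rate / Css.
CL = 97.9 / 28 = 3.496 L/h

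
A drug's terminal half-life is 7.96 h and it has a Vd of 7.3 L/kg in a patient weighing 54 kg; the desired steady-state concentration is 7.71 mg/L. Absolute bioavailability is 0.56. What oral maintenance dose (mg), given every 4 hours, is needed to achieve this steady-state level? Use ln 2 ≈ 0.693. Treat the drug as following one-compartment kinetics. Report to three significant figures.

Vd = 7.3 L/kg × 54 kg = 394.2 L
CL = 0.693 × Vd / t½ = 0.693 × 394.2 / 7.96 = 34.32 L/h
D = CL × Css × τ / F = 34.32 × 7.71 × 4 / 0.56 = 1890 mg

1890 mg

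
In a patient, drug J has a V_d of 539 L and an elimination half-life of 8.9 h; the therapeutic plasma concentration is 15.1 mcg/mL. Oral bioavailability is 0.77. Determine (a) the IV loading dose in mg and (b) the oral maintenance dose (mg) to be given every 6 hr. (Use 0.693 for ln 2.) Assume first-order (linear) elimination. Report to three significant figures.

LD = Vd × C = 539.0 × 15.1 = 8139 mg
CL = 0.693 × Vd / t½ = 0.693 × 539.0 / 8.9 = 41.97 L/h
D = CL × Css × τ / F = 41.97 × 15.1 × 6 / 0.77 = 4938 mg

(a) 8140 mg; (b) 4940 mg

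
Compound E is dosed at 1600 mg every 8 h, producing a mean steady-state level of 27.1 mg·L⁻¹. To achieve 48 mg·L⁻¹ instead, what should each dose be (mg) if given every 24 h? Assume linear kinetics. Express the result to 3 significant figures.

8500 mg

For first-order elimination, Css ∝ F·D/(CL·τ); F and CL are unchanged, so Css ∝ D/τ.
D₂ = D₁ × (Css,target / Css,current) × (τ₂/τ₁) = 1600 × (48/27.1) × (24/8) = 8502 mg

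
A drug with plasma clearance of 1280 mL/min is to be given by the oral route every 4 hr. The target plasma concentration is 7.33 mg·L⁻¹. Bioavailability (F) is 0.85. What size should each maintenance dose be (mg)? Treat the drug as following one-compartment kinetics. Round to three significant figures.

2650 mg

CL = 1280 mL/min × 60/1000 = 76.80 L/h
D = CL × Css × τ / F = 76.80 × 7.33 × 4 / 0.85 = 2649 mg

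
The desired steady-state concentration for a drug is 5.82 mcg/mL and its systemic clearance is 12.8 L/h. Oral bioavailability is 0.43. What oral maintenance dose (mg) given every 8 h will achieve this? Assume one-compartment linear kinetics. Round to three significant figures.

1390 mg

At steady state, dose per interval replaces the amount cleared in that interval: F·D/τ = CL·Css.
D = CL × Css × τ / F = 12.80 × 5.82 × 8 / 0.43 = 1386 mg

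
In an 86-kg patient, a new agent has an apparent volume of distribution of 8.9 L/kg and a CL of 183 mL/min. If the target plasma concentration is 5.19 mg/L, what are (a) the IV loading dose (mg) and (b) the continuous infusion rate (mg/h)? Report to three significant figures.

Vd = 8.9 L/kg × 86 kg = 765.4 L
Loading: fill Vd to C_target → 765.4 L × 5.19 mg/L = 3972 mg
Convert clearance: 183 mL/min × 60 min/h ÷ 1000 mL/L = 10.98 L/h
Maintenance: replace elimination → rate = CL × Css = 10.98 × 5.19 = 56.99 mg/h

(a) 3970 mg; (b) 57.0 mg/h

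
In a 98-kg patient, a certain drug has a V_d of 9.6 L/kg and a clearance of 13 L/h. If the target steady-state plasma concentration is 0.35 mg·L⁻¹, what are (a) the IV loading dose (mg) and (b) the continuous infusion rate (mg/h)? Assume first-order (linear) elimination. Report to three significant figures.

(a) 329 mg; (b) 4.55 mg/h

Vd = 9.6 L/kg × 98 kg = 940.8 L
Loading dose = Vd × C = 940.8 × 0.35 = 329.3 mg
Maintenance infusion rate = CL × Css = 13.00 × 0.35 = 4.550 mg/h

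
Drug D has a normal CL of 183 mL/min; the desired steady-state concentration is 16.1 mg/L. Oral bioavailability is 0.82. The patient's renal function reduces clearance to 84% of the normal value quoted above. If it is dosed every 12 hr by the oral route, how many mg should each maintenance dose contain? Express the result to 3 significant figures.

CL = 183 mL/min × 60/1000 = 10.98 L/h
Patient clearance = 0.84 × 10.98 = 9.223 L/h
D = CL × Css × τ / F = 9.223 × 16.1 × 12 / 0.82 = 2173 mg

2170 mg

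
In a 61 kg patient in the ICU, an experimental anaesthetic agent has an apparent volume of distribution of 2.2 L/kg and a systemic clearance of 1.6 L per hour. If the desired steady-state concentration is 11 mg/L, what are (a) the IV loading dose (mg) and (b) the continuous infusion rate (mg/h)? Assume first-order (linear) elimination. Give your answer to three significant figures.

Total Vd = 2.2 × 61 = 134.2 L
LD = Vd · C_target = 134.2 × 11 = 1476 mg
Maintenance infusion rate = CL × Css = 1.600 × 11 = 17.60 mg/h

(a) 1480 mg; (b) 17.6 mg/h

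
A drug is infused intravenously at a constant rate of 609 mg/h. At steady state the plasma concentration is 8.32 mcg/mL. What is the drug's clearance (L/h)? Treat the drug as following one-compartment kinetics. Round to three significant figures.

At steady state, infusion rate = CL × Css, so CL = rate / Css.
CL = 609 / 8.32 = 73.20 L/h

73.2 L/h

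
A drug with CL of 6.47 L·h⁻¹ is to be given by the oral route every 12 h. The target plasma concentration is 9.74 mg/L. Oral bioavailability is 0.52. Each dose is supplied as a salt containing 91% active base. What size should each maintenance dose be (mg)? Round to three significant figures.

1600 mg

D = CL × Css × τ / F / S = 6.470 × 9.74 × 12 / 0.52 / 0.91 = 1598 mg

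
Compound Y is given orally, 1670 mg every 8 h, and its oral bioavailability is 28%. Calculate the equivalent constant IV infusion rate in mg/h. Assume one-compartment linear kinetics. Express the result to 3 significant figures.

58.5 mg/h

Equivalent systemic input: infusion rate = F·D/τ.
Rate = 0.28 × 1670 / 8 = 58.45 mg/h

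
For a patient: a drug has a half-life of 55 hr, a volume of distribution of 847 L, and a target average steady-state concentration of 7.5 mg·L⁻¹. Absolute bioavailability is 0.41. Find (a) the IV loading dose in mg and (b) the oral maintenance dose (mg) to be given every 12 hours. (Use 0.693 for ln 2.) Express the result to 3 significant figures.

(a) 6350 mg; (b) 2340 mg

LD = Vd × C = 847.0 × 7.5 = 6353 mg
CL = 0.693 × Vd / t½ = 0.693 × 847.0 / 55 = 10.67 L/h
D = CL × Css × τ / F = 10.67 × 7.5 × 12 / 0.41 = 2342 mg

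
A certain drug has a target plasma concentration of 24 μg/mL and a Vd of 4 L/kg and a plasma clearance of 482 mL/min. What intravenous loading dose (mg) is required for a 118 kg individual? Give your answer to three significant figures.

Vd = 4 L/kg × 118 kg = 472.0 L
LD = Vd × C = 472.0 × 24.00 = 11330 mg

11300 mg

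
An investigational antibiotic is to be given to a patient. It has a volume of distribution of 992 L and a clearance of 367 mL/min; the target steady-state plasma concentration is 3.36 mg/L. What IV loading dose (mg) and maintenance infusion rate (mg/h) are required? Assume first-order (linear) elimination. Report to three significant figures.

(a) 3330 mg; (b) 74.0 mg/h

LD = Vd · C_target = 992.0 × 3.36 = 3333 mg
CL = 367 mL/min × 60/1000 = 22.02 L/h
Infusion rate = 22.02 L/h × 3.36 mg/L = 73.99 mg/h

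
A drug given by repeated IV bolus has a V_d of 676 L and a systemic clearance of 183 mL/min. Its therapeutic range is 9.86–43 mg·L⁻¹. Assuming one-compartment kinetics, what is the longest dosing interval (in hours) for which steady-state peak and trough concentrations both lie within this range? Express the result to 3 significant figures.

90.7 h

Convert clearance: 183 mL/min × 60 min/h ÷ 1000 mL/L = 10.98 L/h
k = CL / Vd = 10.98 / 676.0 = 0.01624 h⁻¹
Between IV bolus doses, concentration decays as C = C₀·e^(−kτ), so C_peak/C_trough = e^(kτ).
τ_max = ln(C_peak/C_trough) / k = ln(43/9.86) / 0.01624 = 1.473 / 0.01624 = 90.70 h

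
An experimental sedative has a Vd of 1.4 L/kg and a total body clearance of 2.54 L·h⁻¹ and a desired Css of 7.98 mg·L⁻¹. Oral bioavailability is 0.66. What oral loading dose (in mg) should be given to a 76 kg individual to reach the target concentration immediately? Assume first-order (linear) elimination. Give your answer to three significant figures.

1290 mg

Vd = 1.4 L/kg × 76 kg = 106.4 L
LD = Vd × C / F = 106.4 × 7.980 / 0.66 = 1286 mg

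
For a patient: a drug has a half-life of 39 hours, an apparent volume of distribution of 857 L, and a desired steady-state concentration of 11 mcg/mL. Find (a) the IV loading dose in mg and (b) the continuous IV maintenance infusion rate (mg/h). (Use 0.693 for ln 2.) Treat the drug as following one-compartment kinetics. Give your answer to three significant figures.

LD = Vd × C = 857.0 × 11 = 9427 mg
CL = 0.693 × Vd / t½ = 0.693 × 857.0 / 39 = 15.23 L/h
Infusion rate = CL × Css = 15.23 × 11 = 167.5 mg/h

(a) 9430 mg; (b) 168 mg/h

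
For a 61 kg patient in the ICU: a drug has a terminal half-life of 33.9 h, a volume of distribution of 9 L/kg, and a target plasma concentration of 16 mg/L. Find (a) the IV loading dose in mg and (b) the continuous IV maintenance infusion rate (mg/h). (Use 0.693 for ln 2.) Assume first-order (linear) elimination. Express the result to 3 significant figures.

Vd = 9 L/kg × 61 kg = 549.0 L
LD = Vd × C = 549.0 × 16 = 8784 mg
CL = 0.693 × Vd / t½ = 0.693 × 549.0 / 33.9 = 11.22 L/h
Infusion rate = CL × Css = 11.22 × 16 = 179.5 mg/h

(a) 8780 mg; (b) 180 mg/h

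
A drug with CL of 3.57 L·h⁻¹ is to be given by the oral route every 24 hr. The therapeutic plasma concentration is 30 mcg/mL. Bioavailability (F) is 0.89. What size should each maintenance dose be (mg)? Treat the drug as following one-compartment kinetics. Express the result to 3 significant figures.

2890 mg

D = CL × Css × τ / F = 3.570 × 30 × 24 / 0.89 = 2888 mg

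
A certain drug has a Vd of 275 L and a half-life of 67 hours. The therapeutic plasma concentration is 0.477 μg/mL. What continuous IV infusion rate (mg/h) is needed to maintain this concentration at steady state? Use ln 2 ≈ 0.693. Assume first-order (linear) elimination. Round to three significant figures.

1.36 mg/h

CL = 0.693 × Vd / t½ = 0.693 × 275.0 / 67 = 2.844 L/h
Infusion rate = CL × Css = 2.844 × 0.477 = 1.357 mg/h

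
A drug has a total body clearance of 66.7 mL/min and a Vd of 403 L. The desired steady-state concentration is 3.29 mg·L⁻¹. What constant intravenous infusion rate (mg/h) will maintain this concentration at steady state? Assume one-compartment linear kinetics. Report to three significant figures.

13.2 mg/h

CL = 66.7 mL/min × 60/1000 = 4.002 L/h
Rate = CL × Css = 4.002 × 3.29 = 13.17 mg/h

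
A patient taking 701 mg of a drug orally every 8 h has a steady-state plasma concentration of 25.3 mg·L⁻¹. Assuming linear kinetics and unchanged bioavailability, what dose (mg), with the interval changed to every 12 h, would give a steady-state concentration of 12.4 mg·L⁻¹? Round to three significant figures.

515 mg

For first-order elimination, Css ∝ F·D/(CL·τ); F and CL are unchanged, so Css ∝ D/τ.
D₂ = D₁ × (Css,target / Css,current) × (τ₂/τ₁) = 701 × (12.4/25.3) × (12/8) = 515.4 mg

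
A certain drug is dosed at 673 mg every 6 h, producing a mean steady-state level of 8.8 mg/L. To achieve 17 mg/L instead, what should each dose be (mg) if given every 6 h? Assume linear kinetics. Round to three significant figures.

With linear kinetics, Css is proportional to dose rate (D/τ) at fixed clearance.
D₂ = D₁ × (Css,target / Css,current) = 673 × 17/8.8 = 1300 mg

1300 mg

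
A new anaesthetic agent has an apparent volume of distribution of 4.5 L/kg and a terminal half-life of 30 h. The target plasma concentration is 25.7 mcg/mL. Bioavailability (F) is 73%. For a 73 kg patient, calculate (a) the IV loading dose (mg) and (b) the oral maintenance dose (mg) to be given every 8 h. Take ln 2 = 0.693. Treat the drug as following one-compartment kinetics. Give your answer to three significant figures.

(a) 8440 mg; (b) 2140 mg

Total Vd = 4.5 × 73 = 328.5 L
LD = Vd × C = 328.5 × 25.7 = 8442 mg
CL = 0.693 × Vd / t½ = 0.693 × 328.5 / 30 = 7.588 L/h
D = CL × Css × τ / F = 7.588 × 25.7 × 8 / 0.73 = 2137 mg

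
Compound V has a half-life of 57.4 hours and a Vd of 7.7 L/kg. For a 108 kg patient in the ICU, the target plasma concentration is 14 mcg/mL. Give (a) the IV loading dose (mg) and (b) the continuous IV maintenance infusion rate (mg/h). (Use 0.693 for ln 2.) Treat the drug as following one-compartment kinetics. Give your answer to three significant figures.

Total Vd = 7.7 × 108 = 831.6 L
LD = Vd × C = 831.6 × 14 = 11640 mg
CL = 0.693 × Vd / t½ = 0.693 × 831.6 / 57.4 = 10.04 L/h
Infusion rate = CL × Css = 10.04 × 14 = 140.6 mg/h

(a) 11600 mg; (b) 141 mg/h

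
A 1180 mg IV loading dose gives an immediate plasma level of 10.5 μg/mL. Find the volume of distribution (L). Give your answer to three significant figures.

112 L

Immediately after an IV bolus, C₀ = Dose / Vd, so Vd = Dose / C₀.
Vd = 1180 / 10.5 = 112.4 L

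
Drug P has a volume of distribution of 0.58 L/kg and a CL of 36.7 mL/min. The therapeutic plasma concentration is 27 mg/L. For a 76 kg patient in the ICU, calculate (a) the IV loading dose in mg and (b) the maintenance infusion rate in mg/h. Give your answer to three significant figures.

(a) 1190 mg; (b) 59.5 mg/h

Vd(total) = 76 kg × 0.58 L/kg = 44.08 L
LD = Vd · C_target = 44.08 × 27 = 1190 mg
CL = 36.7 mL/min = 36.7 × 0.06 = 2.202 L/h
Maintenance infusion rate = CL × Css = 2.202 × 27 = 59.45 mg/h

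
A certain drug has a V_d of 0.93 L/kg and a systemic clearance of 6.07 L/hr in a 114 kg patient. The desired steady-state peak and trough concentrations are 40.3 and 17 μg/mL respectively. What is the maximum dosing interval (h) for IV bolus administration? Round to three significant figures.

Total Vd = 0.93 × 114 = 106.0 L
k = CL / Vd = 6.070 / 106.0 = 0.05726 h⁻¹
Between IV bolus doses, concentration decays as C = C₀·e^(−kτ), so C_peak/C_trough = e^(kτ).
τ_max = ln(C_peak/C_trough) / k = ln(40.3/17) / 0.05726 = 0.8631 / 0.05726 = 15.07 h

15.1 h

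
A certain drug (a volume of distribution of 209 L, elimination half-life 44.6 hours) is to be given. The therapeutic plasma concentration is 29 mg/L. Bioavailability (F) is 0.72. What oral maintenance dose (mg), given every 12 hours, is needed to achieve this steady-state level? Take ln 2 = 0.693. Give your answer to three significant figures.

1570 mg

CL = 0.693 × Vd / t½ = 0.693 × 209.0 / 44.6 = 3.247 L/h
D = CL × Css × τ / F = 3.247 × 29 × 12 / 0.72 = 1569 mg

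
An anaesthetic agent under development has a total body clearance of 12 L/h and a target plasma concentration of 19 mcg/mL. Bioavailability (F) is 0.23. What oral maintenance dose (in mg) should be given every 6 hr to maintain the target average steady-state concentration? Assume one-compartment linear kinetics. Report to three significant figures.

At steady state, dose per interval replaces the amount cleared in that interval: F·D/τ = CL·Css.
D = CL × Css × τ / F = 12.00 × 19 × 6 / 0.23 = 5948 mg

5950 mg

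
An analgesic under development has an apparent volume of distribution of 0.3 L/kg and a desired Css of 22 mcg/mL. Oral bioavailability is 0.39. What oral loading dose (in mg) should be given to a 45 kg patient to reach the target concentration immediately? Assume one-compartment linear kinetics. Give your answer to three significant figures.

762 mg

Total Vd = 0.3 × 45 = 13.50 L
LD = Vd × C / F = 13.50 × 22.00 / 0.39 = 761.5 mg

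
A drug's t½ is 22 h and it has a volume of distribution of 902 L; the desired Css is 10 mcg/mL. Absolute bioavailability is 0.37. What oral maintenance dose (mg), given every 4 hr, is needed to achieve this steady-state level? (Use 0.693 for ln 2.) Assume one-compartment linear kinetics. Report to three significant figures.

CL = 0.693 × Vd / t½ = 0.693 × 902.0 / 22 = 28.41 L/h
D = CL × Css × τ / F = 28.41 × 10 × 4 / 0.37 = 3071 mg

3070 mg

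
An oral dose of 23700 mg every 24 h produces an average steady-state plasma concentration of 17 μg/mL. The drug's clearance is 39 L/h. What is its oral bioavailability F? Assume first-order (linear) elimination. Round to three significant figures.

0.671

F·D/τ = CL·Css at steady state → F = CL·Css·τ / D.
F = 39 × 17 × 24 / 23700 = 0.671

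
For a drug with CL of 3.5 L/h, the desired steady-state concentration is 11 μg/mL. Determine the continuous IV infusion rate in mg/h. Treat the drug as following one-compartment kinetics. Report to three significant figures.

38.5 mg/h

Infusion rate = CL · Css = 3.500 L/h × 11 mg/L = 38.50 mg/h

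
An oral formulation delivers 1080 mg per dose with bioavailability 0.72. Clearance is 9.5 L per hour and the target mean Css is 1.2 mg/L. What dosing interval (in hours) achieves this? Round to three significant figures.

F·D/τ = CL·Css → τ = F·D / (CL·Css).
τ = 0.72 × 1080 / (9.5 × 1.2) = 68.21 h

68.2 h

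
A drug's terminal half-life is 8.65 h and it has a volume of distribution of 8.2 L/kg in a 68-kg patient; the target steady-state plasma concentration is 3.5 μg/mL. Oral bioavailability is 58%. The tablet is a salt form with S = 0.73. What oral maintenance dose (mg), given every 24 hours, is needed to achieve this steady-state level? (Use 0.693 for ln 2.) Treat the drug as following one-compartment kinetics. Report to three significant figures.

8860 mg

Vd = 8.2 L/kg × 68 kg = 557.6 L
CL = 0.693 × Vd / t½ = 0.693 × 557.6 / 8.65 = 44.67 L/h
D = CL × Css × τ / F / S = 44.67 × 3.5 × 24 / 0.58 / 0.73 = 8862 mg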